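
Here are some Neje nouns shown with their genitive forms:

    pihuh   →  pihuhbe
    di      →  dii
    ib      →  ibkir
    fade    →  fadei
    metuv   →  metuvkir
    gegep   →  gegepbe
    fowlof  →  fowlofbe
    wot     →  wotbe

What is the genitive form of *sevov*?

sevovkir

The pattern is voicing of the final sound: -be when the stem ends in a voiceless consonant (*pihuh*, *gegep*, *fowlof*, *wot*); -kir when the stem ends in a voiced consonant (*ib*, *metuv*); -i when the stem ends in a vowel (*di*, *fade*).
*sevov*: final sound = /v/, a voiced consonant → -kir → *sevovkir*.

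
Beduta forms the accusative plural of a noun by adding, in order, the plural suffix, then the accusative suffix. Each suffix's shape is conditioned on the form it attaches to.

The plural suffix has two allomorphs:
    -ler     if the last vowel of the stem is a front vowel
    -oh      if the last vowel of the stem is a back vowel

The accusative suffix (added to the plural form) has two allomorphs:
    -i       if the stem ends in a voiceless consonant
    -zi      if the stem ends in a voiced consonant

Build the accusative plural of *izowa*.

Since the last vowel of *izowa* is /a/ (a back vowel), it takes -oh, giving *izowaoh*.
The plural form *izowaoh*: final consonant = /h/, voiceless → -i → *izowaohi*.

izowaohi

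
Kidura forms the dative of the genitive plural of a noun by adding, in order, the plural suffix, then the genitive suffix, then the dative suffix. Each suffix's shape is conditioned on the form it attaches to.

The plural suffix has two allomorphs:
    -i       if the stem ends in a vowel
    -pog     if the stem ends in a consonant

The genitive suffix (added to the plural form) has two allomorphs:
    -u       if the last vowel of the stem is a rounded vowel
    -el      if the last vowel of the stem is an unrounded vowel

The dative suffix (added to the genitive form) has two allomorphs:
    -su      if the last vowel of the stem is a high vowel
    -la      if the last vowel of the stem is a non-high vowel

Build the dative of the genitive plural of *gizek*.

gizekpogusu

*gizek* — final sound /k/ (a consonant) → -pog → *gizekpog*.
The last vowel of the plural form *gizekpog* is /o/, which is a rounded vowel, so the genitive suffix is -u, giving *gizekpogu*.
The last vowel of the genitive form *gizekpogu* is /u/, which is a high vowel, so the dative suffix is -su, giving *gizekpogusu*.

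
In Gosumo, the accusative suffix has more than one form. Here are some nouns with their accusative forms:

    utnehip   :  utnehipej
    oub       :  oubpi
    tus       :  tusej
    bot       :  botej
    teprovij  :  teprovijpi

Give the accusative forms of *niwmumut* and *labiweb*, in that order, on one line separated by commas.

The pattern is voicing of the final consonant: -ej when the stem ends in a voiceless consonant (*utnehip*, *tus*, *bot*); -pi when the stem ends in a voiced consonant (*oub*, *teprovij*).
*niwmumut*: final consonant = /t/, voiceless → -ej → *niwmumutej*.
The final consonant of *labiweb* is /b/, which is voiced, so the suffix is -pi, giving *labiwebpi*.

niwmumutej, labiwebpi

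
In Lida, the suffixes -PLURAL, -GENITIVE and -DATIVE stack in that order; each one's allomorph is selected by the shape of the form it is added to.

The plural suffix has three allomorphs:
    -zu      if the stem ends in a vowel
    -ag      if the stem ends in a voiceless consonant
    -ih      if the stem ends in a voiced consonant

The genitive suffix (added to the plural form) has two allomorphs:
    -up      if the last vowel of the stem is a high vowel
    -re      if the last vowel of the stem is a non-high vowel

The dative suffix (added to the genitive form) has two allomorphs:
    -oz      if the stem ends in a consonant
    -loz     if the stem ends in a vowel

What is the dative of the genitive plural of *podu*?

*podu*: final sound = /u/, a vowel → -zu → *poduzu*.
Since the last vowel of the plural form *poduzu* is /u/ (a high vowel), it takes -up, giving *poduzuup*.
The genitive form *poduzuup*: final sound = /p/, a consonant → -oz → *poduzuupoz*.

poduzuupoz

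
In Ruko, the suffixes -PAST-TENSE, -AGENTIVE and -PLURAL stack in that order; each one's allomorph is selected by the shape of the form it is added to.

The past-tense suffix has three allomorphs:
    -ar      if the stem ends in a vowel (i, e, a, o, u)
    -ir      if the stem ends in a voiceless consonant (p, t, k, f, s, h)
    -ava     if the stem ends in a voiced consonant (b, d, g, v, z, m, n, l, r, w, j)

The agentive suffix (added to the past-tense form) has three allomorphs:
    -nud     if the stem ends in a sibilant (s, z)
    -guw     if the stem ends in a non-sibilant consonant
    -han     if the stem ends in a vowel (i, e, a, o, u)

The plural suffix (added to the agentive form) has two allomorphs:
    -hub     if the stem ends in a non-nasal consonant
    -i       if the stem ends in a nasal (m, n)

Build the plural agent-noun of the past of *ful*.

*ful* — final sound /l/ (a voiced consonant) → -ava → *fulava*.
Since the final sound of the past-tense form *fulava* is /a/ (a vowel), it takes -han, giving *fulavahan*.
The final consonant of the agentive form *fulavahan* is /n/, which is a nasal, so the plural suffix is -i, giving *fulavahani*.

fulavahani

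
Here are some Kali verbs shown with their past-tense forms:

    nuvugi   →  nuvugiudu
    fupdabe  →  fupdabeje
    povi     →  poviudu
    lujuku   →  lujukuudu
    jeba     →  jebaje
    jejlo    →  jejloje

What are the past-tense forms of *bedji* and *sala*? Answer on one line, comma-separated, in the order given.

The alternation tracks the last vowel of the stem — -udu when the last vowel of the stem is a high vowel (*nuvugi*, *povi*, *lujuku*); -je when the last vowel of the stem is a non-high vowel (*fupdabe*, *jeba*, *jejlo*).
The last vowel of *bedji* is /i/, which is a high vowel, so the suffix is -udu, giving *bedjiudu*.
The last vowel of *sala* is /a/, which is a non-high vowel, so the suffix is -je, giving *salaje*.

bedjiudu, salaje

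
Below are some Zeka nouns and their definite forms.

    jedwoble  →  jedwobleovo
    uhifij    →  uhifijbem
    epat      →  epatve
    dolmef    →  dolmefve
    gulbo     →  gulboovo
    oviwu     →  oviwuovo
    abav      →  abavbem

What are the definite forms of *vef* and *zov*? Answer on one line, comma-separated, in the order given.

vefve, zovbem

The suffix is conditioned by the final sound: -ve when the stem ends in a voiceless consonant (*epat*, *dolmef*); -bem when the stem ends in a voiced consonant (*uhifij*, *abav*); -ovo when the stem ends in a vowel (*jedwoble*, *gulbo*, *oviwu*).
The final sound of *vef* is /f/, which is a voiceless consonant, so the suffix is -ve, giving *vefve*.
*zov*: final sound = /v/, a voiced consonant → -bem → *zovbem*.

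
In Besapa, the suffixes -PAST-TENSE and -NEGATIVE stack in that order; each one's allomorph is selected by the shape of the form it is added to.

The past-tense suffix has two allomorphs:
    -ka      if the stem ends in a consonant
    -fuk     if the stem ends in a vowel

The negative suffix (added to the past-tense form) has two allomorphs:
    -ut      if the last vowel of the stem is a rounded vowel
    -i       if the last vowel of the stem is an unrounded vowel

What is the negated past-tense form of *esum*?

*esum* — final sound /m/ (a consonant) → -ka → *esumka*.
The past-tense form *esumka* — last vowel /a/ (an unrounded vowel) → -i → *esumkai*.

esumkai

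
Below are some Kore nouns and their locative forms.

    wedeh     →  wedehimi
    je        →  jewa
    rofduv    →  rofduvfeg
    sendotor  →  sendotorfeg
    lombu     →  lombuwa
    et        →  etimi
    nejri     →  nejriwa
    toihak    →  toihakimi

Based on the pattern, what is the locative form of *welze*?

welzewa

The alternation tracks the final sound of the stem — -imi when the stem ends in a voiceless consonant (*wedeh*, *et*, *toihak*); -feg when the stem ends in a voiced consonant (*rofduv*, *sendotor*); -wa when the stem ends in a vowel (*je*, *lombu*, *nejri*).
The final sound of *welze* is /e/, which is a vowel, so the suffix is -wa, giving *welzewa*.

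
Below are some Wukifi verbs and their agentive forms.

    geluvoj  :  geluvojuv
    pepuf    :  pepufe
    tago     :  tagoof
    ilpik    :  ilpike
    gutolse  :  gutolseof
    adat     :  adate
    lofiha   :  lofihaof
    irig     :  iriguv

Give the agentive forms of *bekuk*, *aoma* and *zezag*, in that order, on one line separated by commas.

The pattern is voicing of the final sound: -e when the stem ends in a voiceless consonant (*pepuf*, *ilpik*, *adat*); -uv when the stem ends in a voiced consonant (*geluvoj*, *irig*); -of when the stem ends in a vowel (*tago*, *gutolse*, *lofiha*).
Since the final sound of *bekuk* is /k/ (a voiceless consonant), it takes -e, giving *bekuke*.
*aoma* — final sound /a/ (a vowel) → -of → *aomaof*.
The final sound of *zezag* is /g/, which is a voiced consonant, so the suffix is -uv, giving *zezaguv*.

bekuke, aomaof, zezaguv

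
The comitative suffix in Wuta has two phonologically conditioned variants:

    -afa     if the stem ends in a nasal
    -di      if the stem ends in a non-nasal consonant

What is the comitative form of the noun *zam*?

The final consonant of *zam* is /m/, which is a nasal, so the suffix is -afa, giving *zamafa*.

zamafa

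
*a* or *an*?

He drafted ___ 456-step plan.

a

The indefinite article is chosen by the initial *sound* of the following word, not its spelling.
The number *456* is spoken "four hundred …", beginning with /fɔr/ — a consonant sound.
So the article is *a*: He drafted a 456-step plan.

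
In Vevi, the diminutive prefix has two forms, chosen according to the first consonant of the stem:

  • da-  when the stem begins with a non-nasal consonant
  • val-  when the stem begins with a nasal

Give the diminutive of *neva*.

valneva

*neva*: first consonant = /n/, a nasal → val- → *valneva*.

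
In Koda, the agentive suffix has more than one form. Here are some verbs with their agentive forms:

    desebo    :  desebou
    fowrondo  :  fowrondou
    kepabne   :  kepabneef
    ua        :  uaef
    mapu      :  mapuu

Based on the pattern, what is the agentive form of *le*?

The suffix is conditioned by the last vowel: -u when the last vowel of the stem is a rounded vowel (*desebo*, *fowrondo*, *mapu*); -ef when the last vowel of the stem is an unrounded vowel (*kepabne*, *ua*).
*le*: last vowel = /e/, an unrounded vowel → -ef → *leef*.

leef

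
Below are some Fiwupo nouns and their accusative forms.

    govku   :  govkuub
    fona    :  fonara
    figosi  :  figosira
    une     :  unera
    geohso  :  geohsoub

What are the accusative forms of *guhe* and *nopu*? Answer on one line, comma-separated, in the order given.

The suffix is conditioned by the last vowel: -ub when the last vowel of the stem is a rounded vowel (*govku*, *geohso*); -ra when the last vowel of the stem is an unrounded vowel (*fona*, *figosi*, *une*).
*guhe*: last vowel = /e/, an unrounded vowel → -ra → *guhera*.
The last vowel of *nopu* is /u/, which is a rounded vowel, so the suffix is -ub, giving *nopuub*.

guhera, nopuub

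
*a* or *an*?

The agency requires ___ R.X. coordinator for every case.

an

The indefinite article is chosen by the initial *sound* of the following word, not its spelling.
The initialism *R.X.* is read letter by letter; the first letter, R, is pronounced /ɑr/, which begins with a vowel sound.
So the article is *an*: The agency requires an R.X. coordinator for every case.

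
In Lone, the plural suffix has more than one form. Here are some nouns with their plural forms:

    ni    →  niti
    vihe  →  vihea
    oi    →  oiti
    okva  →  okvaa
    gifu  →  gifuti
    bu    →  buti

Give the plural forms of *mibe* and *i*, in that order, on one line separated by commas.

mibea, iti

Looking at the last vowel of each stem: -ti when the last vowel of the stem is a high vowel (*ni*, *oi*, *gifu*, *bu*); -a when the last vowel of the stem is a non-high vowel (*vihe*, *okva*).
*mibe* — last vowel /e/ (a non-high vowel) → -a → *mibea*.
*i*: last vowel = /i/, a high vowel → -ti → *iti*.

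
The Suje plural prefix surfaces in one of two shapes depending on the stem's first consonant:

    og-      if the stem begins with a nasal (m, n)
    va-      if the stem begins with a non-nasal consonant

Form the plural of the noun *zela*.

vazela

*zela*: first consonant = /z/, non-nasal → va- → *vazela*.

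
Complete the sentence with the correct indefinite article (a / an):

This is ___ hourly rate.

an

The indefinite article is chosen by the initial *sound* of the following word, not its spelling.
*hourly* begins with the sound /aʊ/ (silent h) — a vowel sound.
So the article is *an*: This is an hourly rate.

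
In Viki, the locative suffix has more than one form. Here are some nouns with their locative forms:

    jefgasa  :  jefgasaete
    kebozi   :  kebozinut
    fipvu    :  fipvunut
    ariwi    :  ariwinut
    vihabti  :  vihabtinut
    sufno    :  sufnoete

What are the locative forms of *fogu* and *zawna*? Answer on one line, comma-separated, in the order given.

fogunut, zawnaete

The suffix is conditioned by the last vowel: -nut when the last vowel of the stem is a high vowel (*kebozi*, *fipvu*, *ariwi*, *vihabti*); -ete when the last vowel of the stem is a non-high vowel (*jefgasa*, *sufno*).
*fogu*: last vowel = /u/, a high vowel → -nut → *fogunut*.
*zawna*: last vowel = /a/, a non-high vowel → -ete → *zawnaete*.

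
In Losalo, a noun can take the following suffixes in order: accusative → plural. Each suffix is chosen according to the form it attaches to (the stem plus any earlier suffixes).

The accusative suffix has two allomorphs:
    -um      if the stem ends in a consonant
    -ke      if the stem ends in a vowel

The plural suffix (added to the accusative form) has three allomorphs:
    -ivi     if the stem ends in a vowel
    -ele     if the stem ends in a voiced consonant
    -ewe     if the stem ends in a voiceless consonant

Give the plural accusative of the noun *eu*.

Since the final sound of *eu* is /u/ (a vowel), it takes -ke, giving *euke*.
The final sound of the accusative form *euke* is /e/, which is a vowel, so the plural suffix is -ivi, giving *eukeivi*.

eukeivi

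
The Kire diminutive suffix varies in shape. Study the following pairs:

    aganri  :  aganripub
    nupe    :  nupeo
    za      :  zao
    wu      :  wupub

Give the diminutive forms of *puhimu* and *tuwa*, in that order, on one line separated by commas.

puhimupub, tuwao

Looking at the last vowel of each stem: -pub when the last vowel of the stem is a high vowel (*aganri*, *wu*); -o when the last vowel of the stem is a non-high vowel (*nupe*, *za*).
Since the last vowel of *puhimu* is /u/ (a high vowel), it takes -pub, giving *puhimupub*.
The last vowel of *tuwa* is /a/, which is a non-high vowel, so the suffix is -o, giving *tuwao*.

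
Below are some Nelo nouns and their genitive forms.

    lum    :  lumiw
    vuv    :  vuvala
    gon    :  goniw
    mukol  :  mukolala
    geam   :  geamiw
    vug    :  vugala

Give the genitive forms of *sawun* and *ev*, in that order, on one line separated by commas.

sawuniw, evala

Looking at the final consonant of each stem: -iw when the stem ends in a nasal (*lum*, *gon*, *geam*); -ala when the stem ends in a non-nasal consonant (*vuv*, *mukol*, *vug*).
*sawun* — final consonant /n/ (a nasal) → -iw → *sawuniw*.
*ev*: final consonant = /v/, non-nasal → -ala → *evala*.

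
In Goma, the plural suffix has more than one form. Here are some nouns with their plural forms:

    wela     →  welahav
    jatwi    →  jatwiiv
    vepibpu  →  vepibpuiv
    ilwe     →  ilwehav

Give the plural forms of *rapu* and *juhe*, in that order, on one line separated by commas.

The pattern is height harmony: -iv when the last vowel of the stem is a high vowel (*jatwi*, *vepibpu*); -hav when the last vowel of the stem is a non-high vowel (*wela*, *ilwe*).
*rapu* — last vowel /u/ (a high vowel) → -iv → *rapuiv*.
*juhe*: last vowel = /e/, a non-high vowel → -hav → *juhehav*.

rapuiv, juhehav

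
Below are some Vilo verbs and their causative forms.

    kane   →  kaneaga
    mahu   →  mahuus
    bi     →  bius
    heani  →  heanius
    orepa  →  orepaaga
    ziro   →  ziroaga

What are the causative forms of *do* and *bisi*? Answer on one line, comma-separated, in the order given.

The suffix is conditioned by the last vowel: -us when the last vowel of the stem is a high vowel (*mahu*, *bi*, *heani*); -aga when the last vowel of the stem is a non-high vowel (*kane*, *orepa*, *ziro*).
*do* — last vowel /o/ (a non-high vowel) → -aga → *doaga*.
*bisi*: last vowel = /i/, a high vowel → -us → *bisius*.

doaga, bisius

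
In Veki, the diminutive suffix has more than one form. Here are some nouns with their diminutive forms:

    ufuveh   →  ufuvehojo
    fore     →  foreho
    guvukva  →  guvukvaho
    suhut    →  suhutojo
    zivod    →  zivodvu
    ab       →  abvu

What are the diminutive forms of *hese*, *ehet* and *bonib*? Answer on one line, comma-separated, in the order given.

The pattern is voicing of the final sound: -ojo when the stem ends in a voiceless consonant (*ufuveh*, *suhut*); -vu when the stem ends in a voiced consonant (*zivod*, *ab*); -ho when the stem ends in a vowel (*fore*, *guvukva*).
*hese* — final sound /e/ (a vowel) → -ho → *heseho*.
*ehet*: final sound = /t/, a voiceless consonant → -ojo → *ehetojo*.
*bonib*: final sound = /b/, a voiced consonant → -vu → *bonibvu*.

heseho, ehetojo, bonibvu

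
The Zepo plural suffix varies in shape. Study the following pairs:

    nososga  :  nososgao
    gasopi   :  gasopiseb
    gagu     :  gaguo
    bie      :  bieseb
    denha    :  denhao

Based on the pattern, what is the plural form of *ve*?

veseb

The pattern is front/back vowel harmony: -seb when the last vowel of the stem is a front vowel (*gasopi*, *bie*); -o when the last vowel of the stem is a back vowel (*nososga*, *gagu*, *denha*).
Since the last vowel of *ve* is /e/ (a front vowel), it takes -seb, giving *veseb*.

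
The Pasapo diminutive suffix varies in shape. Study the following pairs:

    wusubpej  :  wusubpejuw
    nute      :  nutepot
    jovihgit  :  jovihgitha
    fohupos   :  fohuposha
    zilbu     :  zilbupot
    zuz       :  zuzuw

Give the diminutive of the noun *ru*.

rupot

The suffix is conditioned by the final sound: -ha when the stem ends in a voiceless consonant (*jovihgit*, *fohupos*); -uw when the stem ends in a voiced consonant (*wusubpej*, *zuz*); -pot when the stem ends in a vowel (*nute*, *zilbu*).
*ru*: final sound = /u/, a vowel → -pot → *rupot*.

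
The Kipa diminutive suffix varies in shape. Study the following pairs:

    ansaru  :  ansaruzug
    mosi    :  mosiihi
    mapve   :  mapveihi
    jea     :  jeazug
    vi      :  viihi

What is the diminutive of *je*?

jeihi

The suffix is conditioned by the last vowel: -ihi when the last vowel of the stem is a front vowel (*mosi*, *mapve*, *vi*); -zug when the last vowel of the stem is a back vowel (*ansaru*, *jea*).
Since the last vowel of *je* is /e/ (a front vowel), it takes -ihi, giving *jeihi*.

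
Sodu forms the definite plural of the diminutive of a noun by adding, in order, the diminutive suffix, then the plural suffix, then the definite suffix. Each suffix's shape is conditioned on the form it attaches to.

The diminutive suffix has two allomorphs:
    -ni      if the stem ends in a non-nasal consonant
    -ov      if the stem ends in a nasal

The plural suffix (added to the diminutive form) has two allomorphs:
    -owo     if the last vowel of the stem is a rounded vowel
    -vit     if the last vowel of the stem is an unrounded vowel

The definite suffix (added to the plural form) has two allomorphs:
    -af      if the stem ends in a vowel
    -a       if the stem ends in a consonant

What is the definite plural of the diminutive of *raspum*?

*raspum*: final consonant = /m/, a nasal → -ov → *raspumov*.
The diminutive form *raspumov*: last vowel = /o/, a rounded vowel → -owo → *raspumovowo*.
The plural form *raspumovowo*: final sound = /o/, a vowel → -af → *raspumovowoaf*.

raspumovowoaf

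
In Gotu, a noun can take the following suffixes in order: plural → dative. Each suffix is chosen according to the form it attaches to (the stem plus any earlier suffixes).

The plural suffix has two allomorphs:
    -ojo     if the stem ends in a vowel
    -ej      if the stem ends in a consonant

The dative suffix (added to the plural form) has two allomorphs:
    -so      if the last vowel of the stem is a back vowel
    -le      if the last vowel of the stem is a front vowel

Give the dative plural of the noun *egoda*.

Since the final sound of *egoda* is /a/ (a vowel), it takes -ojo, giving *egodaojo*.
Since the last vowel of the plural form *egodaojo* is /o/ (a back vowel), it takes -so, giving *egodaojoso*.

egodaojoso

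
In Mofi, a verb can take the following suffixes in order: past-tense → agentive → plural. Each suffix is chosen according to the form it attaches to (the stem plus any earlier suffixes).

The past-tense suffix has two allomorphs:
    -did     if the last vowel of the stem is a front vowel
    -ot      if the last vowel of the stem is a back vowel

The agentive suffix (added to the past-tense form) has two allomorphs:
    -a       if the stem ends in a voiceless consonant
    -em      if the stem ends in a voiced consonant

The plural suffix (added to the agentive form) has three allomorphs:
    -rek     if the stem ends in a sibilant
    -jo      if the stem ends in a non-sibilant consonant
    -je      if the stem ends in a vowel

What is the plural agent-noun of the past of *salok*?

salokotaje

The last vowel of *salok* is /o/, which is a back vowel, so the past-tense suffix is -ot, giving *salokot*.
The past-tense form *salokot*: final consonant = /t/, voiceless → -a → *salokota*.
The agentive form *salokota* — final sound /a/ (a vowel) → -je → *salokotaje*.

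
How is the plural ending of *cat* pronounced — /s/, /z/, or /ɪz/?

/s/

The stem *cat* ends in a voiceless non-sibilant consonant.
The plural suffix surfaces as /ɪz/ after sibilants, /s/ after other voiceless consonants, and /z/ after other voiced sounds.
So the plural -s on *cat* is pronounced /s/.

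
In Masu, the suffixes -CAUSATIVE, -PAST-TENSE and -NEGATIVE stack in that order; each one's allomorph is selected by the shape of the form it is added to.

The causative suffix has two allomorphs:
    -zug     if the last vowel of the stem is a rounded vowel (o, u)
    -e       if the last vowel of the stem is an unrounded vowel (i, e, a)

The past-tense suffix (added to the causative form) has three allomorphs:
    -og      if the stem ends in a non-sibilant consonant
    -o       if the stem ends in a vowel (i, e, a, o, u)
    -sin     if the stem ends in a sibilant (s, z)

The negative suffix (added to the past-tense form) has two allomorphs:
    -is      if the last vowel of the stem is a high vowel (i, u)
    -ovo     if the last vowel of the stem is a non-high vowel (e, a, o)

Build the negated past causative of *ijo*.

*ijo* — last vowel /o/ (a rounded vowel) → -zug → *ijozug*.
Since the final sound of the causative form *ijozug* is /g/ (a non-sibilant consonant), it takes -og, giving *ijozugog*.
The past-tense form *ijozugog* — last vowel /o/ (a non-high vowel) → -ovo → *ijozugogovo*.

ijozugogovo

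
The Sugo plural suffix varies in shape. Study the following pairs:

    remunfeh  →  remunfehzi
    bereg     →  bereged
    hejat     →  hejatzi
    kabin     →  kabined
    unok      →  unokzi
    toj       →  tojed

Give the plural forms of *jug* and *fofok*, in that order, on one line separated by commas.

The suffix is conditioned by the final consonant: -zi when the stem ends in a voiceless consonant (*remunfeh*, *hejat*, *unok*); -ed when the stem ends in a voiced consonant (*bereg*, *kabin*, *toj*).
*jug* — final consonant /g/ (voiced) → -ed → *juged*.
Since the final consonant of *fofok* is /k/ (voiceless), it takes -zi, giving *fofokzi*.

juged, fofokzi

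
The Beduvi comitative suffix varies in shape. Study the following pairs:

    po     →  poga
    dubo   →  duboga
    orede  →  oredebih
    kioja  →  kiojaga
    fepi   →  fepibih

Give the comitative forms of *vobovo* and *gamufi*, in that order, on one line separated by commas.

Looking at the last vowel of each stem: -bih when the last vowel of the stem is a front vowel (*orede*, *fepi*); -ga when the last vowel of the stem is a back vowel (*po*, *dubo*, *kioja*).
The last vowel of *vobovo* is /o/, which is a back vowel, so the suffix is -ga, giving *vobovoga*.
The last vowel of *gamufi* is /i/, which is a front vowel, so the suffix is -bih, giving *gamufibih*.

vobovoga, gamufibih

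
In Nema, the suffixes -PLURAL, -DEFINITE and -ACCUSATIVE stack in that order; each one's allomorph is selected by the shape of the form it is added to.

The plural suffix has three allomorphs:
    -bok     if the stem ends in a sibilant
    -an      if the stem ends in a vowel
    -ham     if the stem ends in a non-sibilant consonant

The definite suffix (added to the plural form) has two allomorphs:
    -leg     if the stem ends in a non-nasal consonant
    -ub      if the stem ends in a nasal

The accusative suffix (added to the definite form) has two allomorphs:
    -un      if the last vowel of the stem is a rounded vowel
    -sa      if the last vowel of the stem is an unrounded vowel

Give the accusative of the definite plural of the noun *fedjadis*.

fedjadisboklegsa

*fedjadis*: final sound = /s/, a sibilant → -bok → *fedjadisbok*.
Since the final consonant of the plural form *fedjadisbok* is /k/ (non-nasal), it takes -leg, giving *fedjadisbokleg*.
Since the last vowel of the definite form *fedjadisbokleg* is /e/ (an unrounded vowel), it takes -sa, giving *fedjadisboklegsa*.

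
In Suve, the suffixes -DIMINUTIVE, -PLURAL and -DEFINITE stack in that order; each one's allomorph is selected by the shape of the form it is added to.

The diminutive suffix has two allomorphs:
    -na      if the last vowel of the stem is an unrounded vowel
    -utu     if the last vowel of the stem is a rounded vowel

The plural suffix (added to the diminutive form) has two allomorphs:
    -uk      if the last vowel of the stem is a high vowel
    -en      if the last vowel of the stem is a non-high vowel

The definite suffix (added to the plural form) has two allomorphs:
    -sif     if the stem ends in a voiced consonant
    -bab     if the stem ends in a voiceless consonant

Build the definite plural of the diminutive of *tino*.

Since the last vowel of *tino* is /o/ (a rounded vowel), it takes -utu, giving *tinoutu*.
The diminutive form *tinoutu*: last vowel = /u/, a high vowel → -uk → *tinoutuuk*.
The final consonant of the plural form *tinoutuuk* is /k/, which is voiceless, so the definite suffix is -bab, giving *tinoutuukbab*.

tinoutuukbab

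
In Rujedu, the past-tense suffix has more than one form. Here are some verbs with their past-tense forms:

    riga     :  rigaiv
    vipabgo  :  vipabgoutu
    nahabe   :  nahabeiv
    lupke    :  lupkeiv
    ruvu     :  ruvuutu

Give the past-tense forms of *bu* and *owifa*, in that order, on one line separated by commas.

buutu, owifaiv

The suffix is conditioned by the last vowel: -utu when the last vowel of the stem is a rounded vowel (*vipabgo*, *ruvu*); -iv when the last vowel of the stem is an unrounded vowel (*riga*, *nahabe*, *lupke*).
The last vowel of *bu* is /u/, which is a rounded vowel, so the suffix is -utu, giving *buutu*.
*owifa* — last vowel /a/ (an unrounded vowel) → -iv → *owifaiv*.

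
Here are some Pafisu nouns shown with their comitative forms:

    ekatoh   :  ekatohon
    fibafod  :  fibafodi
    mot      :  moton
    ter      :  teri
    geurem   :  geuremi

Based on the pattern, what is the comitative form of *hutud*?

Looking at the final consonant of each stem: -on when the stem ends in a voiceless consonant (*ekatoh*, *mot*); -i when the stem ends in a voiced consonant (*fibafod*, *ter*, *geurem*).
*hutud*: final consonant = /d/, voiced → -i → *hutudi*.

hutudi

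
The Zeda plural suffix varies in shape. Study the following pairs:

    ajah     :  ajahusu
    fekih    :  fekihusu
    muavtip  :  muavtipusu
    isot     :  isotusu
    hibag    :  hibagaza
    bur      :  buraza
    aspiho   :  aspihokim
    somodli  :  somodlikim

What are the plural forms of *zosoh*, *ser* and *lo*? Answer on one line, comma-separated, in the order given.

The suffix is conditioned by the final sound: -usu when the stem ends in a voiceless consonant (*ajah*, *fekih*, *muavtip*, *isot*); -aza when the stem ends in a voiced consonant (*hibag*, *bur*); -kim when the stem ends in a vowel (*aspiho*, *somodli*).
*zosoh*: final sound = /h/, a voiceless consonant → -usu → *zosohusu*.
*ser*: final sound = /r/, a voiced consonant → -aza → *seraza*.
The final sound of *lo* is /o/, which is a vowel, so the suffix is -kim, giving *lokim*.

zosohusu, seraza, lokim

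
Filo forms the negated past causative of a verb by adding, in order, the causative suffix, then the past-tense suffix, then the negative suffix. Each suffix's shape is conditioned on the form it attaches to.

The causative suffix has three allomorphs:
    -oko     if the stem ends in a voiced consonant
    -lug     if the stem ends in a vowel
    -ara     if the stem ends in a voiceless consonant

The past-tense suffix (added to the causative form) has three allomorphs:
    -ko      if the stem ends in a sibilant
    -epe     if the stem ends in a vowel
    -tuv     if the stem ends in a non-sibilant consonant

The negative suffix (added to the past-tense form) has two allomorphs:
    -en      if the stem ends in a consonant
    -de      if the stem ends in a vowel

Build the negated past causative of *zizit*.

The final sound of *zizit* is /t/, which is a voiceless consonant, so the causative suffix is -ara, giving *zizitara*.
The causative form *zizitara*: final sound = /a/, a vowel → -epe → *zizitaraepe*.
Since the final sound of the past-tense form *zizitaraepe* is /e/ (a vowel), it takes -de, giving *zizitaraepede*.

zizitaraepede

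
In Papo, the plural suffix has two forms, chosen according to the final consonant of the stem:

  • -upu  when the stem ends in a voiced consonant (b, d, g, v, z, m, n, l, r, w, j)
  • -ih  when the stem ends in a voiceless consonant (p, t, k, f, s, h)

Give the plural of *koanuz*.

koanuzupu

Since the final consonant of *koanuz* is /z/ (voiced), it takes -upu, giving *koanuzupu*.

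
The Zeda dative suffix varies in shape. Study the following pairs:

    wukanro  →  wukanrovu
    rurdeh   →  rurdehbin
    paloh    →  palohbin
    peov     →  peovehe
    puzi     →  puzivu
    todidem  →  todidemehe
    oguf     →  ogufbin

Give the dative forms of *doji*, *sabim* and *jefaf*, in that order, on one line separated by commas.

Looking at the final sound of each stem: -bin when the stem ends in a voiceless consonant (*rurdeh*, *paloh*, *oguf*); -ehe when the stem ends in a voiced consonant (*peov*, *todidem*); -vu when the stem ends in a vowel (*wukanro*, *puzi*).
The final sound of *doji* is /i/, which is a vowel, so the suffix is -vu, giving *dojivu*.
The final sound of *sabim* is /m/, which is a voiced consonant, so the suffix is -ehe, giving *sabimehe*.
*jefaf* — final sound /f/ (a voiceless consonant) → -bin → *jefafbin*.

dojivu, sabimehe, jefafbin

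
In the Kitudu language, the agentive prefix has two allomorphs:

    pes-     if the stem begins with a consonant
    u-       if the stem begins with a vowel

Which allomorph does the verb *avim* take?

*avim* — first sound /a/ (a vowel) → u-.

u-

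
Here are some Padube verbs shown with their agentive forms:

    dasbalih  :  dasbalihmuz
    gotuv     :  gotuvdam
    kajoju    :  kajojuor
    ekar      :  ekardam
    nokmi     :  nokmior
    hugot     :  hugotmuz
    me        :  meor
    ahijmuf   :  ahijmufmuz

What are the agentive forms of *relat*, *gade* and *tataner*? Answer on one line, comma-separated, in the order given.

Looking at the final sound of each stem: -muz when the stem ends in a voiceless consonant (*dasbalih*, *hugot*, *ahijmuf*); -dam when the stem ends in a voiced consonant (*gotuv*, *ekar*); -or when the stem ends in a vowel (*kajoju*, *nokmi*, *me*).
*relat*: final sound = /t/, a voiceless consonant → -muz → *relatmuz*.
*gade* — final sound /e/ (a vowel) → -or → *gadeor*.
The final sound of *tataner* is /r/, which is a voiced consonant, so the suffix is -dam, giving *tatanerdam*.

relatmuz, gadeor, tatanerdam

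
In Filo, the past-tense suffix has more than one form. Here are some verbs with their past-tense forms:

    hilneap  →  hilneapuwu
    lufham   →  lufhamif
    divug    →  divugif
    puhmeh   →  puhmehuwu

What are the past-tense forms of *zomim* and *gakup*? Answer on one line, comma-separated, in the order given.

zomimif, gakupuwu

The alternation tracks the final consonant of the stem — -uwu when the stem ends in a voiceless consonant (*hilneap*, *puhmeh*); -if when the stem ends in a voiced consonant (*lufham*, *divug*).
*zomim*: final consonant = /m/, voiced → -if → *zomimif*.
Since the final consonant of *gakup* is /p/ (voiceless), it takes -uwu, giving *gakupuwu*.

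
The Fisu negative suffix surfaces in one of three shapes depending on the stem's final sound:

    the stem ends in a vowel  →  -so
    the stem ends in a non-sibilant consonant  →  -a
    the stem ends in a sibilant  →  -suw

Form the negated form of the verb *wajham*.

Since the final sound of *wajham* is /m/ (a non-sibilant consonant), it takes -a, giving *wajhama*.

wajhama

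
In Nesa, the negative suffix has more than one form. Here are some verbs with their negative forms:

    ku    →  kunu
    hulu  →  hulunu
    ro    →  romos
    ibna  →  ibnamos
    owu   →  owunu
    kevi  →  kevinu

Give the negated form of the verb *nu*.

The alternation tracks the last vowel of the stem — -nu when the last vowel of the stem is a high vowel (*ku*, *hulu*, *owu*, *kevi*); -mos when the last vowel of the stem is a non-high vowel (*ro*, *ibna*).
*nu*: last vowel = /u/, a high vowel → -nu → *nunu*.

nunu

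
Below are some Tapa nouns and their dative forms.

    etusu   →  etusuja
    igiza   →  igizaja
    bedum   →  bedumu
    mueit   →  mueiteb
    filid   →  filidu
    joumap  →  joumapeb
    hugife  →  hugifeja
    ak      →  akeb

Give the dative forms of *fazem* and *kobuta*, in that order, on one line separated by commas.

The alternation tracks the final sound of the stem — -eb when the stem ends in a voiceless consonant (*mueit*, *joumap*, *ak*); -u when the stem ends in a voiced consonant (*bedum*, *filid*); -ja when the stem ends in a vowel (*etusu*, *igiza*, *hugife*).
Since the final sound of *fazem* is /m/ (a voiced consonant), it takes -u, giving *fazemu*.
*kobuta* — final sound /a/ (a vowel) → -ja → *kobutaja*.

fazemu, kobutaja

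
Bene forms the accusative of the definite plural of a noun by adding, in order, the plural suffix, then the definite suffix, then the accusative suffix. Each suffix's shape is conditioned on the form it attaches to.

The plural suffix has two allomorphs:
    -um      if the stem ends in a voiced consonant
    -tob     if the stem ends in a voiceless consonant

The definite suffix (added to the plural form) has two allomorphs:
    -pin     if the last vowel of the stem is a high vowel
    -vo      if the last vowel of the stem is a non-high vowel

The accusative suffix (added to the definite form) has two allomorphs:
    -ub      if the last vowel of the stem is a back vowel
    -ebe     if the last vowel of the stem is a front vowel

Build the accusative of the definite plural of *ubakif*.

ubakiftobvoub

*ubakif* — final consonant /f/ (voiceless) → -tob → *ubakiftob*.
The plural form *ubakiftob* — last vowel /o/ (a non-high vowel) → -vo → *ubakiftobvo*.
The definite form *ubakiftobvo*: last vowel = /o/, a back vowel → -ub → *ubakiftobvoub*.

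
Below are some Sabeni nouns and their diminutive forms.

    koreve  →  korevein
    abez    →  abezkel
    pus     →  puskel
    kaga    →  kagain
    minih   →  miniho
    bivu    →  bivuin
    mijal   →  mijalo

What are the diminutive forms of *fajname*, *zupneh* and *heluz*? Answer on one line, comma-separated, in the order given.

The pattern is sibilance of the final sound: -kel when the stem ends in a sibilant (*abez*, *pus*); -o when the stem ends in a non-sibilant consonant (*minih*, *mijal*); -in when the stem ends in a vowel (*koreve*, *kaga*, *bivu*).
The final sound of *fajname* is /e/, which is a vowel, so the suffix is -in, giving *fajnamein*.
*zupneh*: final sound = /h/, a non-sibilant consonant → -o → *zupneho*.
The final sound of *heluz* is /z/, which is a sibilant, so the suffix is -kel, giving *heluzkel*.

fajnamein, zupneho, heluzkel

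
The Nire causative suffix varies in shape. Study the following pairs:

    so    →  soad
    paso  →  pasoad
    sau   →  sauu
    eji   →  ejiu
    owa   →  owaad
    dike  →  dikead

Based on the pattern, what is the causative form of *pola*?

polaad

The alternation tracks the last vowel of the stem — -u when the last vowel of the stem is a high vowel (*sau*, *eji*); -ad when the last vowel of the stem is a non-high vowel (*so*, *paso*, *owa*, *dike*).
The last vowel of *pola* is /a/, which is a non-high vowel, so the suffix is -ad, giving *polaad*.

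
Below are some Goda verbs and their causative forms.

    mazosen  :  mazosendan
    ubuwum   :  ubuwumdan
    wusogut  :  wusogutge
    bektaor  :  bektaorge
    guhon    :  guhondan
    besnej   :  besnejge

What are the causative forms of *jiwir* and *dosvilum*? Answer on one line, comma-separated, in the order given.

Looking at the final consonant of each stem: -dan when the stem ends in a nasal (*mazosen*, *ubuwum*, *guhon*); -ge when the stem ends in a non-nasal consonant (*wusogut*, *bektaor*, *besnej*).
*jiwir*: final consonant = /r/, non-nasal → -ge → *jiwirge*.
The final consonant of *dosvilum* is /m/, which is a nasal, so the suffix is -dan, giving *dosvilumdan*.

jiwirge, dosvilumdan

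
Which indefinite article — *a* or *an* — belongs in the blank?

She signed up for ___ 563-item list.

a

The indefinite article is chosen by the initial *sound* of the following word, not its spelling.
The number *563* is spoken "five hundred …", beginning with /faɪv/ — a consonant sound.
So the article is *a*: She signed up for a 563-item list.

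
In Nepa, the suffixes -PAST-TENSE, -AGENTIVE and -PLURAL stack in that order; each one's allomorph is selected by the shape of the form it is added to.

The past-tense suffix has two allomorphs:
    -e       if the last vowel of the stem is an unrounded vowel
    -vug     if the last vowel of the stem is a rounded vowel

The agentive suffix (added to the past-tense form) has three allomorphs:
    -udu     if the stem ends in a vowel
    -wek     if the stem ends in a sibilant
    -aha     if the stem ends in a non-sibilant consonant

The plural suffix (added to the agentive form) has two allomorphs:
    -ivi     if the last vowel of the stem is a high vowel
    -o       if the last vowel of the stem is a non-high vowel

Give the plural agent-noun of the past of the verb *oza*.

ozaeuduivi

Since the last vowel of *oza* is /a/ (an unrounded vowel), it takes -e, giving *ozae*.
Since the final sound of the past-tense form *ozae* is /e/ (a vowel), it takes -udu, giving *ozaeudu*.
The last vowel of the agentive form *ozaeudu* is /u/, which is a high vowel, so the plural suffix is -ivi, giving *ozaeuduivi*.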